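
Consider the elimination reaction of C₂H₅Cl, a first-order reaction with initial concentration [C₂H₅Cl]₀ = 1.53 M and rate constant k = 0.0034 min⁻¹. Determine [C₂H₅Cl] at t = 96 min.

1.104 M

Step 1: For a first-order reaction: [C₂H₅Cl] = [C₂H₅Cl]₀ × e^(-kt)
Step 2: [C₂H₅Cl] = 1.53 × e^(-0.0034 × 96)
Step 3: [C₂H₅Cl] = 1.53 × e^(-0.3264)
Step 4: [C₂H₅Cl] = 1.53 × 0.721517 = 1.104 M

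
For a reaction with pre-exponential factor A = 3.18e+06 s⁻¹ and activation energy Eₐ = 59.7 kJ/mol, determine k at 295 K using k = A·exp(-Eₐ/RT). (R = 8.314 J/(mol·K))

8.53e-05 s⁻¹

Step 1: Use the Arrhenius equation: k = A × exp(-Eₐ/RT)
Step 2: Convert Eₐ to J/mol: 59.7 kJ/mol = 59700 J/mol
Step 3: Calculate the exponent: -Eₐ/(RT) = -59700/(8.314 × 295) = -24.34122
Step 4: k = 3.18e+06 × exp(-24.34122)
Step 5: k = 3.18e+06 × 2.68375e-11 = 8.5343e-05 s⁻¹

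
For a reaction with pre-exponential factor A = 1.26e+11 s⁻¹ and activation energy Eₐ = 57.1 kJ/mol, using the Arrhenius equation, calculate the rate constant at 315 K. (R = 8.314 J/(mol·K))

4.28e+01 s⁻¹

Step 1: Use the Arrhenius equation: k = A × exp(-Eₐ/RT)
Step 2: Convert Eₐ to J/mol: 57.1 kJ/mol = 57100 J/mol
Step 3: Calculate the exponent: -Eₐ/(RT) = -57100/(8.314 × 315) = -21.80296
Step 4: k = 1.26e+11 × exp(-21.80296)
Step 5: k = 1.26e+11 × 3.39699e-10 = 4.2802e+01 s⁻¹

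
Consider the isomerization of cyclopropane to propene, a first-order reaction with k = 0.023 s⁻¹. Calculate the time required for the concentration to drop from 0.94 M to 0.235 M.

60.27 s

Step 1: For first-order: t = ln([cyclopropane]₀/[cyclopropane])/k
Step 2: t = ln(0.94/0.235)/0.023
Step 3: t = ln(4)/0.023
Step 4: t = 1.386/0.023 = 60.27 s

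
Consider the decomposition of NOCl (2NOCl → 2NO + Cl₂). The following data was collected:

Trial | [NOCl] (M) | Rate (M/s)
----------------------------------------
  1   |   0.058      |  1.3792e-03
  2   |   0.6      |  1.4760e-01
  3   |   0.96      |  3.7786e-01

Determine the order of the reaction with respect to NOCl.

second order (2)

Step 1: Compare trials to find order n where rate₂/rate₁ = ([NOCl]₂/[NOCl]₁)^n
Step 2: rate₂/rate₁ = 1.4760e-01/1.3792e-03 = 107
Step 3: [NOCl]₂/[NOCl]₁ = 0.6/0.058 = 10.34
Step 4: n = ln(107)/ln(10.34) = 2.00 ≈ 2
Step 5: The reaction is second order in NOCl.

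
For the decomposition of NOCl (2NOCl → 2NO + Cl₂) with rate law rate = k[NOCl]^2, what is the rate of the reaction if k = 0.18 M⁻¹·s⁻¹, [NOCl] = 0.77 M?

0.1067 M/s

Step 1: Identify the rate law: rate = k[NOCl]^2
Step 2: Substitute values: rate = 0.18 × (0.77)^2
Step 3: Calculate: rate = 0.18 × 0.5929 = 0.106722 M/s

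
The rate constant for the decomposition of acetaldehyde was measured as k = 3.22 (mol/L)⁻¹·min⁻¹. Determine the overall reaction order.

second order (2)

Step 1: The units of k for an nth-order reaction are (concentration)^(1-n)·(time)⁻¹.
Step 2: Here k has units (mol/L)⁻¹·min⁻¹, so the concentration exponent is -1.
Step 3: 1 - n = -1 ⇒ n = 2. The reaction is second order.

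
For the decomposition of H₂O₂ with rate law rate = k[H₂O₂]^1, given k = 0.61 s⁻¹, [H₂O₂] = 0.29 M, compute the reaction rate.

0.1769 M/s

Step 1: Identify the rate law: rate = k[H₂O₂]^1
Step 2: Substitute values: rate = 0.61 × (0.29)^1
Step 3: Calculate: rate = 0.61 × 0.29 = 0.1769 M/s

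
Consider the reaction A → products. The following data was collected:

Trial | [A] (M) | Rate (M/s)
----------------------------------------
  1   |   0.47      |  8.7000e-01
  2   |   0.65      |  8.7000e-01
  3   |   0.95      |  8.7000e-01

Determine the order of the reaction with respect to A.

zeroth order (0)

Step 1: Compare trials - when concentration changes, rate stays constant.
Step 2: rate₂/rate₁ = 8.7000e-01/8.7000e-01 = 1
Step 3: [A]₂/[A]₁ = 0.65/0.47 = 1.383
Step 4: Since rate ratio ≈ (conc ratio)^0, the reaction is zeroth order.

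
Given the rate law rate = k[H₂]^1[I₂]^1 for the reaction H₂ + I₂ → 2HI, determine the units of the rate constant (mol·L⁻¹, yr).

(mol·L⁻¹)⁻¹·yr⁻¹

Step 1: Overall order = 1 + 1 = 2.
Step 2: rate has units mol·L⁻¹·yr⁻¹; [H₂]^1[I₂]^1 has units (mol·L⁻¹)^2.
Step 3: k = rate/([H₂]^1[I₂]^1), so units of k = (mol·L⁻¹)^(1-2)·yr⁻¹ = (mol·L⁻¹)⁻¹·yr⁻¹.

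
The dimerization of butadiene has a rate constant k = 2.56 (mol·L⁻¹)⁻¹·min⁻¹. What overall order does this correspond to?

second order (2)

Step 1: The units of k for an nth-order reaction are (concentration)^(1-n)·(time)⁻¹.
Step 2: Here k has units (mol·L⁻¹)⁻¹·min⁻¹, so the concentration exponent is -1.
Step 3: 1 - n = -1 ⇒ n = 2. The reaction is second order.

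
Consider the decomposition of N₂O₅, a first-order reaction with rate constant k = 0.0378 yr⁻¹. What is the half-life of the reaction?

18.34 yr

Step 1: For a first-order reaction, t₁/₂ = ln(2)/k
Step 2: t₁/₂ = ln(2)/0.0378
Step 3: t₁/₂ = 0.6931/0.0378 = 18.34 yr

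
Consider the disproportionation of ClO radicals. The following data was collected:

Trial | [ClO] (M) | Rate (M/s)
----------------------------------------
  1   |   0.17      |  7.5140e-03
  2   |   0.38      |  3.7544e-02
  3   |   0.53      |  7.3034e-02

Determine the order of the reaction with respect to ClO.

second order (2)

Step 1: Compare trials to find order n where rate₂/rate₁ = ([ClO]₂/[ClO]₁)^n
Step 2: rate₂/rate₁ = 3.7544e-02/7.5140e-03 = 4.997
Step 3: [ClO]₂/[ClO]₁ = 0.38/0.17 = 2.235
Step 4: n = ln(4.997)/ln(2.235) = 2.00 ≈ 2
Step 5: The reaction is second order in ClO.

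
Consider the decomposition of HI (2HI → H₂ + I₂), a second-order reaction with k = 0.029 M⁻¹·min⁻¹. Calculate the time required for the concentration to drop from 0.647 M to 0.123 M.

227.1 min

Step 1: For second-order: t = (1/[HI] - 1/[HI]₀)/k
Step 2: t = (1/0.123 - 1/0.647)/0.029
Step 3: t = (8.13 - 1.546)/0.029
Step 4: t = 6.584/0.029 = 227.1 min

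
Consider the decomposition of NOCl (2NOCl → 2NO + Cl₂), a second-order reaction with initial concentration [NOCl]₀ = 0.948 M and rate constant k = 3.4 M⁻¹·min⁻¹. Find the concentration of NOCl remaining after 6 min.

0.04661 M

Step 1: For a second-order reaction: 1/[NOCl] = 1/[NOCl]₀ + kt
Step 2: 1/[NOCl] = 1/0.948 + 3.4 × 6
Step 3: 1/[NOCl] = 1.055 + 20.4 = 21.45
Step 4: [NOCl] = 1/21.45 = 0.04661 M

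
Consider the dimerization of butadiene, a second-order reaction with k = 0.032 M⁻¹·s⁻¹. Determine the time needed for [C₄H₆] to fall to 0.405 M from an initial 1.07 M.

47.95 s

Step 1: For second-order: t = (1/[C₄H₆] - 1/[C₄H₆]₀)/k
Step 2: t = (1/0.405 - 1/1.07)/0.032
Step 3: t = (2.469 - 0.9346)/0.032
Step 4: t = 1.535/0.032 = 47.95 s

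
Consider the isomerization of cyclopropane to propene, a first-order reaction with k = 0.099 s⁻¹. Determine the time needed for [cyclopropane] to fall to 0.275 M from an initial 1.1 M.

14 s

Step 1: For first-order: t = ln([cyclopropane]₀/[cyclopropane])/k
Step 2: t = ln(1.1/0.275)/0.099
Step 3: t = ln(4)/0.099
Step 4: t = 1.386/0.099 = 14 s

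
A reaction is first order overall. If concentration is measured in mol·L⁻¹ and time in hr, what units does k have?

hr⁻¹

Step 1: For overall order n, rate = k × (concentration)^n.
Step 2: Rate has units mol·L⁻¹·hr⁻¹; concentration term has units (mol·L⁻¹)^1.
Step 3: k = rate / (concentration)^n, so units of k = (mol·L⁻¹)^(1-1)·hr⁻¹ = hr⁻¹.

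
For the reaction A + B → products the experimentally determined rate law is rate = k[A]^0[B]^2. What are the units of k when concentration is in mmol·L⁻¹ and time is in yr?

(mmol·L⁻¹)⁻¹·yr⁻¹

Step 1: Overall order = 0 + 2 = 2.
Step 2: rate has units mmol·L⁻¹·yr⁻¹; [A]^0[B]^2 has units (mmol·L⁻¹)^2.
Step 3: k = rate/([A]^0[B]^2), so units of k = (mmol·L⁻¹)^(1-2)·yr⁻¹ = (mmol·L⁻¹)⁻¹·yr⁻¹.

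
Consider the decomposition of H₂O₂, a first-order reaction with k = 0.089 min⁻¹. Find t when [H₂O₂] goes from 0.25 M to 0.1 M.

10.3 min

Step 1: For first-order: t = ln([H₂O₂]₀/[H₂O₂])/k
Step 2: t = ln(0.25/0.1)/0.089
Step 3: t = ln(2.5)/0.089
Step 4: t = 0.9163/0.089 = 10.3 min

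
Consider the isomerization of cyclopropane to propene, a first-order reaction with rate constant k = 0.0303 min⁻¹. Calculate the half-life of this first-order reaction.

22.88 min

Step 1: For a first-order reaction, t₁/₂ = ln(2)/k
Step 2: t₁/₂ = ln(2)/0.0303
Step 3: t₁/₂ = 0.6931/0.0303 = 22.88 min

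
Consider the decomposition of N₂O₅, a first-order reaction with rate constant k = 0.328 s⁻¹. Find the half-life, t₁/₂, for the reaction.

2.113 s

Step 1: For a first-order reaction, t₁/₂ = ln(2)/k
Step 2: t₁/₂ = ln(2)/0.328
Step 3: t₁/₂ = 0.6931/0.328 = 2.113 s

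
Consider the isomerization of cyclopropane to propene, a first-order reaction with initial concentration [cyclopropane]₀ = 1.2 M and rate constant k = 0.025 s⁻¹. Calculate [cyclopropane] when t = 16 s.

0.8044 M

Step 1: For a first-order reaction: [cyclopropane] = [cyclopropane]₀ × e^(-kt)
Step 2: [cyclopropane] = 1.2 × e^(-0.025 × 16)
Step 3: [cyclopropane] = 1.2 × e^(-0.4)
Step 4: [cyclopropane] = 1.2 × 0.67032 = 0.8044 M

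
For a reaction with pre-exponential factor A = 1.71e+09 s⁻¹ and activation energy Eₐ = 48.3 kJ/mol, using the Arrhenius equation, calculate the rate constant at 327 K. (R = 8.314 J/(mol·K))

3.29e+01 s⁻¹

Step 1: Use the Arrhenius equation: k = A × exp(-Eₐ/RT)
Step 2: Convert Eₐ to J/mol: 48.3 kJ/mol = 48300 J/mol
Step 3: Calculate the exponent: -Eₐ/(RT) = -48300/(8.314 × 327) = -17.76599
Step 4: k = 1.71e+09 × exp(-17.76599)
Step 5: k = 1.71e+09 × 1.92455e-08 = 3.2910e+01 s⁻¹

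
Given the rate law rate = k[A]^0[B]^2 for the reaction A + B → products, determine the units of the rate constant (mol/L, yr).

(mol/L)⁻¹·yr⁻¹

Step 1: Overall order = 0 + 2 = 2.
Step 2: rate has units mol/L·yr⁻¹; [A]^0[B]^2 has units (mol/L)^2.
Step 3: k = rate/([A]^0[B]^2), so units of k = (mol/L)^(1-2)·yr⁻¹ = (mol/L)⁻¹·yr⁻¹.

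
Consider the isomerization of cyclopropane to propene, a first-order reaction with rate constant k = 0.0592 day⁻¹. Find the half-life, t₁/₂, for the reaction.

11.71 day

Step 1: For a first-order reaction, t₁/₂ = ln(2)/k
Step 2: t₁/₂ = ln(2)/0.0592
Step 3: t₁/₂ = 0.6931/0.0592 = 11.71 day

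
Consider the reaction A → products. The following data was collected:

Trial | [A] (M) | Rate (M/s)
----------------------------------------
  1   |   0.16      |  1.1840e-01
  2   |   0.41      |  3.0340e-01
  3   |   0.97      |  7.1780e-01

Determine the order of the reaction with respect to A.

first order (1)

Step 1: Compare trials to find order n where rate₂/rate₁ = ([A]₂/[A]₁)^n
Step 2: rate₂/rate₁ = 3.0340e-01/1.1840e-01 = 2.562
Step 3: [A]₂/[A]₁ = 0.41/0.16 = 2.562
Step 4: n = ln(2.562)/ln(2.562) = 1.00 ≈ 1
Step 5: The reaction is first order in A.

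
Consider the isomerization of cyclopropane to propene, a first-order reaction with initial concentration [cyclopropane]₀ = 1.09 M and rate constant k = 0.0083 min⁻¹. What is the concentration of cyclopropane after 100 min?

0.4753 M

Step 1: For a first-order reaction: [cyclopropane] = [cyclopropane]₀ × e^(-kt)
Step 2: [cyclopropane] = 1.09 × e^(-0.0083 × 100)
Step 3: [cyclopropane] = 1.09 × e^(-0.83)
Step 4: [cyclopropane] = 1.09 × 0.436049 = 0.4753 M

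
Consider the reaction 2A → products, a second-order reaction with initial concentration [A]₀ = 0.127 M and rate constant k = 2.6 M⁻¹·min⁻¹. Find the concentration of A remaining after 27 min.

0.01281 M

Step 1: For a second-order reaction: 1/[A] = 1/[A]₀ + kt
Step 2: 1/[A] = 1/0.127 + 2.6 × 27
Step 3: 1/[A] = 7.874 + 70.2 = 78.07
Step 4: [A] = 1/78.07 = 0.01281 M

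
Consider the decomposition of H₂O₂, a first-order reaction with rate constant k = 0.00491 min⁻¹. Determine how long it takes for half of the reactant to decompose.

141.2 min

Step 1: For a first-order reaction, t₁/₂ = ln(2)/k
Step 2: t₁/₂ = ln(2)/0.00491
Step 3: t₁/₂ = 0.6931/0.00491 = 141.2 min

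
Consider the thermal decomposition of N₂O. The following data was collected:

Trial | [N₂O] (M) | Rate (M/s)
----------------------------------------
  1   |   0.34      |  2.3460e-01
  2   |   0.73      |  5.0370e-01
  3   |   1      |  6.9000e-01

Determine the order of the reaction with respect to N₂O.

first order (1)

Step 1: Compare trials to find order n where rate₂/rate₁ = ([N₂O]₂/[N₂O]₁)^n
Step 2: rate₂/rate₁ = 5.0370e-01/2.3460e-01 = 2.147
Step 3: [N₂O]₂/[N₂O]₁ = 0.73/0.34 = 2.147
Step 4: n = ln(2.147)/ln(2.147) = 1.00 ≈ 1
Step 5: The reaction is first order in N₂O.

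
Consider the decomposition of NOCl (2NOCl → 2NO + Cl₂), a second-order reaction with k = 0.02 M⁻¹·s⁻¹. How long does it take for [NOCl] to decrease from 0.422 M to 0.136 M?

249.2 s

Step 1: For second-order: t = (1/[NOCl] - 1/[NOCl]₀)/k
Step 2: t = (1/0.136 - 1/0.422)/0.02
Step 3: t = (7.353 - 2.37)/0.02
Step 4: t = 4.983/0.02 = 249.2 s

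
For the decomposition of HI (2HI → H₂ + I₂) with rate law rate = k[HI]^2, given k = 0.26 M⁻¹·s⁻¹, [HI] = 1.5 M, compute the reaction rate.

0.585 M/s

Step 1: Identify the rate law: rate = k[HI]^2
Step 2: Substitute values: rate = 0.26 × (1.5)^2
Step 3: Calculate: rate = 0.26 × 2.25 = 0.585 M/s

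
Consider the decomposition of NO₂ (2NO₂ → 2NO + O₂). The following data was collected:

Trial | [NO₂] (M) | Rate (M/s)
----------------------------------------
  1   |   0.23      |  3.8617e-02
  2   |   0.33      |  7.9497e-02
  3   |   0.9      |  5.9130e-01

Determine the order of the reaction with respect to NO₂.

second order (2)

Step 1: Compare trials to find order n where rate₂/rate₁ = ([NO₂]₂/[NO₂]₁)^n
Step 2: rate₂/rate₁ = 7.9497e-02/3.8617e-02 = 2.059
Step 3: [NO₂]₂/[NO₂]₁ = 0.33/0.23 = 1.435
Step 4: n = ln(2.059)/ln(1.435) = 2.00 ≈ 2
Step 5: The reaction is second order in NO₂.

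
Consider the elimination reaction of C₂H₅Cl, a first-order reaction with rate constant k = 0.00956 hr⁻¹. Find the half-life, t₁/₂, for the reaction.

72.5 hr

Step 1: For a first-order reaction, t₁/₂ = ln(2)/k
Step 2: t₁/₂ = ln(2)/0.00956
Step 3: t₁/₂ = 0.6931/0.00956 = 72.5 hr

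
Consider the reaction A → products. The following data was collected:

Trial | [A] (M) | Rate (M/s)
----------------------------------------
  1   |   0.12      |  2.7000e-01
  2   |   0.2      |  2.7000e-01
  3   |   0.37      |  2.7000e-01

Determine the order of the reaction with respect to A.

zeroth order (0)

Step 1: Compare trials - when concentration changes, rate stays constant.
Step 2: rate₂/rate₁ = 2.7000e-01/2.7000e-01 = 1
Step 3: [A]₂/[A]₁ = 0.2/0.12 = 1.667
Step 4: Since rate ratio ≈ (conc ratio)^0, the reaction is zeroth order.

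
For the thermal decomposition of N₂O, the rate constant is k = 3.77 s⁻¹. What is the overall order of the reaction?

first order (1)

Step 1: The units of k for an nth-order reaction are (concentration)^(1-n)·(time)⁻¹.
Step 2: Here k has units s⁻¹, so the concentration exponent is 0.
Step 3: 1 - n = 0 ⇒ n = 1. The reaction is first order.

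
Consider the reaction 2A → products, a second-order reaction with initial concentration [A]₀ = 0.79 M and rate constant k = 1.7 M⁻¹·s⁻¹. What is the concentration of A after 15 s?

0.03736 M

Step 1: For a second-order reaction: 1/[A] = 1/[A]₀ + kt
Step 2: 1/[A] = 1/0.79 + 1.7 × 15
Step 3: 1/[A] = 1.266 + 25.5 = 26.77
Step 4: [A] = 1/26.77 = 0.03736 M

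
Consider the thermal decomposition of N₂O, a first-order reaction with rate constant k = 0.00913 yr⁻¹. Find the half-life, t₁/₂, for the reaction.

75.92 yr

Step 1: For a first-order reaction, t₁/₂ = ln(2)/k
Step 2: t₁/₂ = ln(2)/0.00913
Step 3: t₁/₂ = 0.6931/0.00913 = 75.92 yr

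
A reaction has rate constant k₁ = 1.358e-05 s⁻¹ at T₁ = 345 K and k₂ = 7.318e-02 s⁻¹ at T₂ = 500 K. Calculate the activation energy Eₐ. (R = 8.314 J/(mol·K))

79.5 kJ/mol

Step 1: Use the two-temperature Arrhenius form: ln(k₂/k₁) = -Eₐ/R × (1/T₂ - 1/T₁)
Step 2: ln(k₂/k₁) = ln(7.318e-02/1.358e-05) = ln(5388.81) = 8.59208
Step 3: 1/T₂ - 1/T₁ = 1/500 - 1/345 = -8.985507e-04 K⁻¹
Step 4: Eₐ = -R × ln(k₂/k₁) / (1/T₂ - 1/T₁) = -8.314 × 8.59208 / -8.985507e-04
Step 5: Eₐ = 7.9500e+04 J/mol = 79.5 kJ/mol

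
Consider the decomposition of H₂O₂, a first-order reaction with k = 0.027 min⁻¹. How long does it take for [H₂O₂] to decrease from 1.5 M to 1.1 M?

11.49 min

Step 1: For first-order: t = ln([H₂O₂]₀/[H₂O₂])/k
Step 2: t = ln(1.5/1.1)/0.027
Step 3: t = ln(1.364)/0.027
Step 4: t = 0.3102/0.027 = 11.49 min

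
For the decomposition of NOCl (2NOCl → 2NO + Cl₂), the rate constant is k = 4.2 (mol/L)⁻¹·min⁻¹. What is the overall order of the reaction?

second order (2)

Step 1: The units of k for an nth-order reaction are (concentration)^(1-n)·(time)⁻¹.
Step 2: Here k has units (mol/L)⁻¹·min⁻¹, so the concentration exponent is -1.
Step 3: 1 - n = -1 ⇒ n = 2. The reaction is second order.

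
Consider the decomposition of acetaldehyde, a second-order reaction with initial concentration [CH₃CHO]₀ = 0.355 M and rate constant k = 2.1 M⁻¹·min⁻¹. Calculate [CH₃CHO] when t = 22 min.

0.0204 M

Step 1: For a second-order reaction: 1/[CH₃CHO] = 1/[CH₃CHO]₀ + kt
Step 2: 1/[CH₃CHO] = 1/0.355 + 2.1 × 22
Step 3: 1/[CH₃CHO] = 2.817 + 46.2 = 49.02
Step 4: [CH₃CHO] = 1/49.02 = 0.0204 M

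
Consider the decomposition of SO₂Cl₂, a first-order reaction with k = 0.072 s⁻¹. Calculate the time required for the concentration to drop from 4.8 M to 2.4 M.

9.627 s

Step 1: For first-order: t = ln([SO₂Cl₂]₀/[SO₂Cl₂])/k
Step 2: t = ln(4.8/2.4)/0.072
Step 3: t = ln(2)/0.072
Step 4: t = 0.6931/0.072 = 9.627 s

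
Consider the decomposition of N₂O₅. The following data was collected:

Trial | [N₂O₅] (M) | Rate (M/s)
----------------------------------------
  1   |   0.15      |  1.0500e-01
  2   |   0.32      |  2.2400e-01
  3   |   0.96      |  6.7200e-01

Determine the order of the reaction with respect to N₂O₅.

first order (1)

Step 1: Compare trials to find order n where rate₂/rate₁ = ([N₂O₅]₂/[N₂O₅]₁)^n
Step 2: rate₂/rate₁ = 2.2400e-01/1.0500e-01 = 2.133
Step 3: [N₂O₅]₂/[N₂O₅]₁ = 0.32/0.15 = 2.133
Step 4: n = ln(2.133)/ln(2.133) = 1.00 ≈ 1
Step 5: The reaction is first order in N₂O₅.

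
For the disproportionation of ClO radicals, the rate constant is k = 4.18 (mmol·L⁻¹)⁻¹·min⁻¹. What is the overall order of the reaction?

second order (2)

Step 1: The units of k for an nth-order reaction are (concentration)^(1-n)·(time)⁻¹.
Step 2: Here k has units (mmol·L⁻¹)⁻¹·min⁻¹, so the concentration exponent is -1.
Step 3: 1 - n = -1 ⇒ n = 2. The reaction is second order.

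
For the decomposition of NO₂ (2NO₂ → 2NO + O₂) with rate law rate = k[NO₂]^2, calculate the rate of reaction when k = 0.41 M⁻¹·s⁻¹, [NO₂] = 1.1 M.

0.4961 M/s

Step 1: Identify the rate law: rate = k[NO₂]^2
Step 2: Substitute values: rate = 0.41 × (1.1)^2
Step 3: Calculate: rate = 0.41 × 1.21 = 0.4961 M/s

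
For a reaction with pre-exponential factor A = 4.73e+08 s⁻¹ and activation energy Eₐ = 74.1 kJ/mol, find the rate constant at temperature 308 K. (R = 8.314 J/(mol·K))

1.28e-04 s⁻¹

Step 1: Use the Arrhenius equation: k = A × exp(-Eₐ/RT)
Step 2: Convert Eₐ to J/mol: 74.1 kJ/mol = 74100 J/mol
Step 3: Calculate the exponent: -Eₐ/(RT) = -74100/(8.314 × 308) = -28.93726
Step 4: k = 4.73e+08 × exp(-28.93726)
Step 5: k = 4.73e+08 × 2.70837e-13 = 1.2811e-04 s⁻¹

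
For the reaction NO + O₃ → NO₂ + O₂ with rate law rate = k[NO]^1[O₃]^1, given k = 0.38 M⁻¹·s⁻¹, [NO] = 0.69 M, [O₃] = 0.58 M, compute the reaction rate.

0.1521 M/s

Step 1: The rate law is rate = k[NO]^1[O₃]^1
Step 2: Substitute: rate = 0.38 × (0.69)^1 × (0.58)^1
Step 3: rate = 0.38 × 0.69 × 0.58 = 0.152076 M/s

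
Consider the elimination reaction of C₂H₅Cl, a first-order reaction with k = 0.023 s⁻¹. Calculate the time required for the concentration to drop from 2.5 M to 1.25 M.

30.14 s

Step 1: For first-order: t = ln([C₂H₅Cl]₀/[C₂H₅Cl])/k
Step 2: t = ln(2.5/1.25)/0.023
Step 3: t = ln(2)/0.023
Step 4: t = 0.6931/0.023 = 30.14 s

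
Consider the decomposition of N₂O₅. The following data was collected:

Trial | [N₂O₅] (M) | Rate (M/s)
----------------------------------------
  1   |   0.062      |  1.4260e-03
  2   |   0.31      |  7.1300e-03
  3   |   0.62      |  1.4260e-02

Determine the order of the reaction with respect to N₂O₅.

first order (1)

Step 1: Compare trials to find order n where rate₂/rate₁ = ([N₂O₅]₂/[N₂O₅]₁)^n
Step 2: rate₂/rate₁ = 7.1300e-03/1.4260e-03 = 5
Step 3: [N₂O₅]₂/[N₂O₅]₁ = 0.31/0.062 = 5
Step 4: n = ln(5)/ln(5) = 1.00 ≈ 1
Step 5: The reaction is first order in N₂O₅.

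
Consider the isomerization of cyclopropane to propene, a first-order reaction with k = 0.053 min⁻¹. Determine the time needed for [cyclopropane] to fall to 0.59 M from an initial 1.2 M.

13.4 min

Step 1: For first-order: t = ln([cyclopropane]₀/[cyclopropane])/k
Step 2: t = ln(1.2/0.59)/0.053
Step 3: t = ln(2.034)/0.053
Step 4: t = 0.71/0.053 = 13.4 min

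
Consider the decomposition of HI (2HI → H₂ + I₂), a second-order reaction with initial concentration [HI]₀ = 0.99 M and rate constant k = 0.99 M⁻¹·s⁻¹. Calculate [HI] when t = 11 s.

0.08403 M

Step 1: For a second-order reaction: 1/[HI] = 1/[HI]₀ + kt
Step 2: 1/[HI] = 1/0.99 + 0.99 × 11
Step 3: 1/[HI] = 1.01 + 10.89 = 11.9
Step 4: [HI] = 1/11.9 = 0.08403 M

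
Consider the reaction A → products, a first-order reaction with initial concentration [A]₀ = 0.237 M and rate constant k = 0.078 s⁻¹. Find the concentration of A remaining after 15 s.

0.07356 M

Step 1: For a first-order reaction: [A] = [A]₀ × e^(-kt)
Step 2: [A] = 0.237 × e^(-0.078 × 15)
Step 3: [A] = 0.237 × e^(-1.17)
Step 4: [A] = 0.237 × 0.310367 = 0.07356 M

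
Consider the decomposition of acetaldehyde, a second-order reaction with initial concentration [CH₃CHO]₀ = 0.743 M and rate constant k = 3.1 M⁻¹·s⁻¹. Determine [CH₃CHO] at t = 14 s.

0.02235 M

Step 1: For a second-order reaction: 1/[CH₃CHO] = 1/[CH₃CHO]₀ + kt
Step 2: 1/[CH₃CHO] = 1/0.743 + 3.1 × 14
Step 3: 1/[CH₃CHO] = 1.346 + 43.4 = 44.75
Step 4: [CH₃CHO] = 1/44.75 = 0.02235 M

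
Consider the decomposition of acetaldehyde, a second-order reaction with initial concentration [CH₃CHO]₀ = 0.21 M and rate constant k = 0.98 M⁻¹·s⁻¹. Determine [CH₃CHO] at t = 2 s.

0.1488 M

Step 1: For a second-order reaction: 1/[CH₃CHO] = 1/[CH₃CHO]₀ + kt
Step 2: 1/[CH₃CHO] = 1/0.21 + 0.98 × 2
Step 3: 1/[CH₃CHO] = 4.762 + 1.96 = 6.722
Step 4: [CH₃CHO] = 1/6.722 = 0.1488 M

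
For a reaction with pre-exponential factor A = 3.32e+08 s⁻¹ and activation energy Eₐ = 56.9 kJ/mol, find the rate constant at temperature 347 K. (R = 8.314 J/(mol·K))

9.03e-01 s⁻¹

Step 1: Use the Arrhenius equation: k = A × exp(-Eₐ/RT)
Step 2: Convert Eₐ to J/mol: 56.9 kJ/mol = 56900 J/mol
Step 3: Calculate the exponent: -Eₐ/(RT) = -56900/(8.314 × 347) = -19.72299
Step 4: k = 3.32e+08 × exp(-19.72299)
Step 5: k = 3.32e+08 × 2.71903e-09 = 9.0272e-01 s⁻¹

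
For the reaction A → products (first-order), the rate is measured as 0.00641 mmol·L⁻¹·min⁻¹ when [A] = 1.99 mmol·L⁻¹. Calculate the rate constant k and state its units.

0.003221 min⁻¹

Step 1: rate = k[A]^1, so k = rate / [A]^1.
Step 2: k = 0.00641 / (1.99)^1 = 0.00641 / 1.99.
Step 3: k = 0.003221 min⁻¹.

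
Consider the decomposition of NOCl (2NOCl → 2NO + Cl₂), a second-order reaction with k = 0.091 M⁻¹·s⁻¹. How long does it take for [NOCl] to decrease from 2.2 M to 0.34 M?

27.33 s

Step 1: For second-order: t = (1/[NOCl] - 1/[NOCl]₀)/k
Step 2: t = (1/0.34 - 1/2.2)/0.091
Step 3: t = (2.941 - 0.4545)/0.091
Step 4: t = 2.487/0.091 = 27.33 s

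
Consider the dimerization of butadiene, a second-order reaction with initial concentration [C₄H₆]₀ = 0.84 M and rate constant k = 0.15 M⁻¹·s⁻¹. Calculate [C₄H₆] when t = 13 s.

0.3184 M

Step 1: For a second-order reaction: 1/[C₄H₆] = 1/[C₄H₆]₀ + kt
Step 2: 1/[C₄H₆] = 1/0.84 + 0.15 × 13
Step 3: 1/[C₄H₆] = 1.19 + 1.95 = 3.14
Step 4: [C₄H₆] = 1/3.14 = 0.3184 M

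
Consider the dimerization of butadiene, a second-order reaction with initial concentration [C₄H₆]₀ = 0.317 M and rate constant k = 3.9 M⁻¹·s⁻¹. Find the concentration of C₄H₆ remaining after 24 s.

0.01034 M

Step 1: For a second-order reaction: 1/[C₄H₆] = 1/[C₄H₆]₀ + kt
Step 2: 1/[C₄H₆] = 1/0.317 + 3.9 × 24
Step 3: 1/[C₄H₆] = 3.155 + 93.6 = 96.75
Step 4: [C₄H₆] = 1/96.75 = 0.01034 M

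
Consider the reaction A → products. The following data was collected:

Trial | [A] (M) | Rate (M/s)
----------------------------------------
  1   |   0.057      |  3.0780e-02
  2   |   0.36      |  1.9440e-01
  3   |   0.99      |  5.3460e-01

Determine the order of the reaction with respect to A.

first order (1)

Step 1: Compare trials to find order n where rate₂/rate₁ = ([A]₂/[A]₁)^n
Step 2: rate₂/rate₁ = 1.9440e-01/3.0780e-02 = 6.316
Step 3: [A]₂/[A]₁ = 0.36/0.057 = 6.316
Step 4: n = ln(6.316)/ln(6.316) = 1.00 ≈ 1
Step 5: The reaction is first order in A.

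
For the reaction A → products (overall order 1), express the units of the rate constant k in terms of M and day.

day⁻¹

Step 1: For overall order n, rate = k × (concentration)^n.
Step 2: Rate has units M·day⁻¹; concentration term has units M^1.
Step 3: k = rate / (concentration)^n, so units of k = M^(1-1)·day⁻¹ = day⁻¹.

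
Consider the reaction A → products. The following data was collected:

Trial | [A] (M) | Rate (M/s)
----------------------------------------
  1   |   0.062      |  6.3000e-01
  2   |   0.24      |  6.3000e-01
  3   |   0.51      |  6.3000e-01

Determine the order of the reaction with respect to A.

zeroth order (0)

Step 1: Compare trials - when concentration changes, rate stays constant.
Step 2: rate₂/rate₁ = 6.3000e-01/6.3000e-01 = 1
Step 3: [A]₂/[A]₁ = 0.24/0.062 = 3.871
Step 4: Since rate ratio ≈ (conc ratio)^0, the reaction is zeroth order.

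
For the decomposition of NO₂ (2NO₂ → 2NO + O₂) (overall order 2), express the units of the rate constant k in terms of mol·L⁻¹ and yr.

(mol·L⁻¹)⁻¹·yr⁻¹

Step 1: For overall order n, rate = k × (concentration)^n.
Step 2: Rate has units mol·L⁻¹·yr⁻¹; concentration term has units (mol·L⁻¹)^2.
Step 3: k = rate / (concentration)^n, so units of k = (mol·L⁻¹)^(1-2)·yr⁻¹ = (mol·L⁻¹)⁻¹·yr⁻¹.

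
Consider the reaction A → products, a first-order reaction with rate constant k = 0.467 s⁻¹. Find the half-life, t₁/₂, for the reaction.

1.484 s

Step 1: For a first-order reaction, t₁/₂ = ln(2)/k
Step 2: t₁/₂ = ln(2)/0.467
Step 3: t₁/₂ = 0.6931/0.467 = 1.484 s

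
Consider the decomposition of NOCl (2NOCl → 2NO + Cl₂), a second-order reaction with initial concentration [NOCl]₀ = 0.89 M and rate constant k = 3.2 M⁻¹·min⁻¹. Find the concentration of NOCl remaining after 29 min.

0.01065 M

Step 1: For a second-order reaction: 1/[NOCl] = 1/[NOCl]₀ + kt
Step 2: 1/[NOCl] = 1/0.89 + 3.2 × 29
Step 3: 1/[NOCl] = 1.124 + 92.8 = 93.92
Step 4: [NOCl] = 1/93.92 = 0.01065 M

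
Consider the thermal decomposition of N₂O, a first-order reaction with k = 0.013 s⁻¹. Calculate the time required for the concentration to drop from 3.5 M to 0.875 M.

106.6 s

Step 1: For first-order: t = ln([N₂O]₀/[N₂O])/k
Step 2: t = ln(3.5/0.875)/0.013
Step 3: t = ln(4)/0.013
Step 4: t = 1.386/0.013 = 106.6 s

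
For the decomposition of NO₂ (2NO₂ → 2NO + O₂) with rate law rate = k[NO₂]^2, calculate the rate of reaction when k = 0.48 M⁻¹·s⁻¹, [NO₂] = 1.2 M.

0.6912 M/s

Step 1: Identify the rate law: rate = k[NO₂]^2
Step 2: Substitute values: rate = 0.48 × (1.2)^2
Step 3: Calculate: rate = 0.48 × 1.44 = 0.6912 M/s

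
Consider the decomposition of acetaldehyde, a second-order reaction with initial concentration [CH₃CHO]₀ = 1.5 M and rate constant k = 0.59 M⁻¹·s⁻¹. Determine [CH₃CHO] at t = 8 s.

0.1856 M

Step 1: For a second-order reaction: 1/[CH₃CHO] = 1/[CH₃CHO]₀ + kt
Step 2: 1/[CH₃CHO] = 1/1.5 + 0.59 × 8
Step 3: 1/[CH₃CHO] = 0.6667 + 4.72 = 5.387
Step 4: [CH₃CHO] = 1/5.387 = 0.1856 M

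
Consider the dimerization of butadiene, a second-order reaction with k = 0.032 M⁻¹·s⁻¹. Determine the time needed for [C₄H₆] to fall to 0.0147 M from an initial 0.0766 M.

1718 s

Step 1: For second-order: t = (1/[C₄H₆] - 1/[C₄H₆]₀)/k
Step 2: t = (1/0.0147 - 1/0.0766)/0.032
Step 3: t = (68.03 - 13.05)/0.032
Step 4: t = 54.97/0.032 = 1718 s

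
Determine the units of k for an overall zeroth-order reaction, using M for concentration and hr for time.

M·hr⁻¹

Step 1: For overall order n, rate = k × (concentration)^n.
Step 2: Rate has units M·hr⁻¹; concentration term has units M^0.
Step 3: k = rate / (concentration)^n, so units of k = M^(1-0)·hr⁻¹ = M·hr⁻¹.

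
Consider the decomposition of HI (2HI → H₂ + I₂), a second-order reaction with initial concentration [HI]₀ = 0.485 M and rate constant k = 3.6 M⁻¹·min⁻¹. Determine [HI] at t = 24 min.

0.0113 M

Step 1: For a second-order reaction: 1/[HI] = 1/[HI]₀ + kt
Step 2: 1/[HI] = 1/0.485 + 3.6 × 24
Step 3: 1/[HI] = 2.062 + 86.4 = 88.46
Step 4: [HI] = 1/88.46 = 0.0113 M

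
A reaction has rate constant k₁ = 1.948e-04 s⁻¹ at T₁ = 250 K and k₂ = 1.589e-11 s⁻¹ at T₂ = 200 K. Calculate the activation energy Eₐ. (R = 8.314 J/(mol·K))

135.7 kJ/mol

Step 1: Use the two-temperature Arrhenius form: ln(k₂/k₁) = -Eₐ/R × (1/T₂ - 1/T₁)
Step 2: ln(k₂/k₁) = ln(1.589e-11/1.948e-04) = ln(8.15708e-08) = -16.3218
Step 3: 1/T₂ - 1/T₁ = 1/200 - 1/250 = 1.000000e-03 K⁻¹
Step 4: Eₐ = -R × ln(k₂/k₁) / (1/T₂ - 1/T₁) = -8.314 × -16.3218 / 1.000000e-03
Step 5: Eₐ = 1.3570e+05 J/mol = 135.7 kJ/mol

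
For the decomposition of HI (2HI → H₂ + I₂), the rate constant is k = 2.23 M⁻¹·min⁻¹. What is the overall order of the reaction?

second order (2)

Step 1: The units of k for an nth-order reaction are (concentration)^(1-n)·(time)⁻¹.
Step 2: Here k has units M⁻¹·min⁻¹, so the concentration exponent is -1.
Step 3: 1 - n = -1 ⇒ n = 2. The reaction is second order.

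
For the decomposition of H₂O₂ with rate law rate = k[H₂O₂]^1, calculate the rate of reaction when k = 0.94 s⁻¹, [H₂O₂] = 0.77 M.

0.7238 M/s

Step 1: Identify the rate law: rate = k[H₂O₂]^1
Step 2: Substitute values: rate = 0.94 × (0.77)^1
Step 3: Calculate: rate = 0.94 × 0.77 = 0.7238 M/s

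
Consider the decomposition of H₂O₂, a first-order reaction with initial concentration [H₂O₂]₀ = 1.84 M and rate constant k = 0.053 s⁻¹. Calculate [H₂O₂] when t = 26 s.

0.4638 M

Step 1: For a first-order reaction: [H₂O₂] = [H₂O₂]₀ × e^(-kt)
Step 2: [H₂O₂] = 1.84 × e^(-0.053 × 26)
Step 3: [H₂O₂] = 1.84 × e^(-1.378)
Step 4: [H₂O₂] = 1.84 × 0.252082 = 0.4638 M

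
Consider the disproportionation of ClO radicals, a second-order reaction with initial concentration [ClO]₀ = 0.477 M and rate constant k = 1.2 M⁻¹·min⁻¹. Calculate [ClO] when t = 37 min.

0.02151 M

Step 1: For a second-order reaction: 1/[ClO] = 1/[ClO]₀ + kt
Step 2: 1/[ClO] = 1/0.477 + 1.2 × 37
Step 3: 1/[ClO] = 2.096 + 44.4 = 46.5
Step 4: [ClO] = 1/46.5 = 0.02151 M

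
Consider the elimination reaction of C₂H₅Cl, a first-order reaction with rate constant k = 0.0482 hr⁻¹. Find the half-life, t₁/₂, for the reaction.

14.38 hr

Step 1: For a first-order reaction, t₁/₂ = ln(2)/k
Step 2: t₁/₂ = ln(2)/0.0482
Step 3: t₁/₂ = 0.6931/0.0482 = 14.38 hr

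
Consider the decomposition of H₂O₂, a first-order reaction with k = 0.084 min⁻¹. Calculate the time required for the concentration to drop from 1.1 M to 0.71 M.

5.212 min

Step 1: For first-order: t = ln([H₂O₂]₀/[H₂O₂])/k
Step 2: t = ln(1.1/0.71)/0.084
Step 3: t = ln(1.549)/0.084
Step 4: t = 0.4378/0.084 = 5.212 min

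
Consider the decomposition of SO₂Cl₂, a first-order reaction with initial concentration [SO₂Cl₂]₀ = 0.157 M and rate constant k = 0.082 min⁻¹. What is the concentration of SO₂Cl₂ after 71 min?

0.000465 M

Step 1: For a first-order reaction: [SO₂Cl₂] = [SO₂Cl₂]₀ × e^(-kt)
Step 2: [SO₂Cl₂] = 0.157 × e^(-0.082 × 71)
Step 3: [SO₂Cl₂] = 0.157 × e^(-5.822)
Step 4: [SO₂Cl₂] = 0.157 × 0.00296168 = 0.000465 M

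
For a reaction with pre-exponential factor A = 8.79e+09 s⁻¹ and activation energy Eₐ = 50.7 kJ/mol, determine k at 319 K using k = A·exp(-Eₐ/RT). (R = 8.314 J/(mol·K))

4.38e+01 s⁻¹

Step 1: Use the Arrhenius equation: k = A × exp(-Eₐ/RT)
Step 2: Convert Eₐ to J/mol: 50.7 kJ/mol = 50700 J/mol
Step 3: Calculate the exponent: -Eₐ/(RT) = -50700/(8.314 × 319) = -19.11645
Step 4: k = 8.79e+09 × exp(-19.11645)
Step 5: k = 8.79e+09 × 4.98691e-09 = 4.3835e+01 s⁻¹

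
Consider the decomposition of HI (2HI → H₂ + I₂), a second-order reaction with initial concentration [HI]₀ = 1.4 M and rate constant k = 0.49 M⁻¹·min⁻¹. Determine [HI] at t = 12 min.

0.1516 M

Step 1: For a second-order reaction: 1/[HI] = 1/[HI]₀ + kt
Step 2: 1/[HI] = 1/1.4 + 0.49 × 12
Step 3: 1/[HI] = 0.7143 + 5.88 = 6.594
Step 4: [HI] = 1/6.594 = 0.1516 M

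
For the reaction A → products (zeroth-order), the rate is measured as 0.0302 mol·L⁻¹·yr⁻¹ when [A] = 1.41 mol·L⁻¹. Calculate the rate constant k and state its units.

0.0302 mol·L⁻¹·yr⁻¹

Step 1: For a zeroth-order reaction, rate = k (independent of concentration).
Step 2: k = rate = 0.0302 mol·L⁻¹·yr⁻¹.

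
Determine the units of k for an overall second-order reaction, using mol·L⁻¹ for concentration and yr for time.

(mol·L⁻¹)⁻¹·yr⁻¹

Step 1: For overall order n, rate = k × (concentration)^n.
Step 2: Rate has units mol·L⁻¹·yr⁻¹; concentration term has units (mol·L⁻¹)^2.
Step 3: k = rate / (concentration)^n, so units of k = (mol·L⁻¹)^(1-2)·yr⁻¹ = (mol·L⁻¹)⁻¹·yr⁻¹.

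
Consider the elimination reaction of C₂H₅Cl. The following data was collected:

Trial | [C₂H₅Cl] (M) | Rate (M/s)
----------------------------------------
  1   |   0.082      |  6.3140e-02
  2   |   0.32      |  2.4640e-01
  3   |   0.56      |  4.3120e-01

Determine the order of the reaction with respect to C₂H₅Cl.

first order (1)

Step 1: Compare trials to find order n where rate₂/rate₁ = ([C₂H₅Cl]₂/[C₂H₅Cl]₁)^n
Step 2: rate₂/rate₁ = 2.4640e-01/6.3140e-02 = 3.902
Step 3: [C₂H₅Cl]₂/[C₂H₅Cl]₁ = 0.32/0.082 = 3.902
Step 4: n = ln(3.902)/ln(3.902) = 1.00 ≈ 1
Step 5: The reaction is first order in C₂H₅Cl.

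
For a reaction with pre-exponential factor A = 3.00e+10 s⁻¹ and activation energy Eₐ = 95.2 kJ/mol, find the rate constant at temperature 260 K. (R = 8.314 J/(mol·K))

2.24e-09 s⁻¹

Step 1: Use the Arrhenius equation: k = A × exp(-Eₐ/RT)
Step 2: Convert Eₐ to J/mol: 95.2 kJ/mol = 95200 J/mol
Step 3: Calculate the exponent: -Eₐ/(RT) = -95200/(8.314 × 260) = -44.04064
Step 4: k = 3.00e+10 × exp(-44.04064)
Step 5: k = 3.00e+10 × 7.47125e-20 = 2.2414e-09 s⁻¹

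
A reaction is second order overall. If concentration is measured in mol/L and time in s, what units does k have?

(mol/L)⁻¹·s⁻¹

Step 1: For overall order n, rate = k × (concentration)^n.
Step 2: Rate has units mol/L·s⁻¹; concentration term has units (mol/L)^2.
Step 3: k = rate / (concentration)^n, so units of k = (mol/L)^(1-2)·s⁻¹ = (mol/L)⁻¹·s⁻¹.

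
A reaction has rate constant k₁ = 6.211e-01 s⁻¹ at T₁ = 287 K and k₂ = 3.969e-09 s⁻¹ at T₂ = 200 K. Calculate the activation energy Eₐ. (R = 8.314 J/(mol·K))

103.5 kJ/mol

Step 1: Use the two-temperature Arrhenius form: ln(k₂/k₁) = -Eₐ/R × (1/T₂ - 1/T₁)
Step 2: ln(k₂/k₁) = ln(3.969e-09/6.211e-01) = ln(6.39028e-09) = -18.8685
Step 3: 1/T₂ - 1/T₁ = 1/200 - 1/287 = 1.515679e-03 K⁻¹
Step 4: Eₐ = -R × ln(k₂/k₁) / (1/T₂ - 1/T₁) = -8.314 × -18.8685 / 1.515679e-03
Step 5: Eₐ = 1.0350e+05 J/mol = 103.5 kJ/mol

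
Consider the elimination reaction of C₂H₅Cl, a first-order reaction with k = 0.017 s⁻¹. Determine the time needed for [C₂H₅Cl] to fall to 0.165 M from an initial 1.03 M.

107.7 s

Step 1: For first-order: t = ln([C₂H₅Cl]₀/[C₂H₅Cl])/k
Step 2: t = ln(1.03/0.165)/0.017
Step 3: t = ln(6.242)/0.017
Step 4: t = 1.831/0.017 = 107.7 s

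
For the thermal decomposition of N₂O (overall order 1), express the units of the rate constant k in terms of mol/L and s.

s⁻¹

Step 1: For overall order n, rate = k × (concentration)^n.
Step 2: Rate has units mol/L·s⁻¹; concentration term has units (mol/L)^1.
Step 3: k = rate / (concentration)^n, so units of k = (mol/L)^(1-1)·s⁻¹ = s⁻¹.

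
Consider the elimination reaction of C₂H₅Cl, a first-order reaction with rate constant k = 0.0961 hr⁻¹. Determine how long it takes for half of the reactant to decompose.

7.213 hr

Step 1: For a first-order reaction, t₁/₂ = ln(2)/k
Step 2: t₁/₂ = ln(2)/0.0961
Step 3: t₁/₂ = 0.6931/0.0961 = 7.213 hr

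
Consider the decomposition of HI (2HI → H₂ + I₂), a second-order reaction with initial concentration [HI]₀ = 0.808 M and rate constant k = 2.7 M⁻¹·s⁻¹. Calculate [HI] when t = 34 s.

0.01075 M

Step 1: For a second-order reaction: 1/[HI] = 1/[HI]₀ + kt
Step 2: 1/[HI] = 1/0.808 + 2.7 × 34
Step 3: 1/[HI] = 1.238 + 91.8 = 93.04
Step 4: [HI] = 1/93.04 = 0.01075 M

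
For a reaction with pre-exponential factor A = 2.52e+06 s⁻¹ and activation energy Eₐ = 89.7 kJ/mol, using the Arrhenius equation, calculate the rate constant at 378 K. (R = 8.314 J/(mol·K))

1.01e-06 s⁻¹

Step 1: Use the Arrhenius equation: k = A × exp(-Eₐ/RT)
Step 2: Convert Eₐ to J/mol: 89.7 kJ/mol = 89700 J/mol
Step 3: Calculate the exponent: -Eₐ/(RT) = -89700/(8.314 × 378) = -28.54241
Step 4: k = 2.52e+06 × exp(-28.54241)
Step 5: k = 2.52e+06 × 4.01966e-13 = 1.0130e-06 s⁻¹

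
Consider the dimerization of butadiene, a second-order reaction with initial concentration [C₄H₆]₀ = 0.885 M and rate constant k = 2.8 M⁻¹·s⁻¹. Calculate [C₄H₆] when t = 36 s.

0.009811 M

Step 1: For a second-order reaction: 1/[C₄H₆] = 1/[C₄H₆]₀ + kt
Step 2: 1/[C₄H₆] = 1/0.885 + 2.8 × 36
Step 3: 1/[C₄H₆] = 1.13 + 100.8 = 101.9
Step 4: [C₄H₆] = 1/101.9 = 0.009811 M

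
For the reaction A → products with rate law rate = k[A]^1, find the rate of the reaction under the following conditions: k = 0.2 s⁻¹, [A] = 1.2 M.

0.24 M/s

Step 1: Identify the rate law: rate = k[A]^1
Step 2: Substitute values: rate = 0.2 × (1.2)^1
Step 3: Calculate: rate = 0.2 × 1.2 = 0.24 M/s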